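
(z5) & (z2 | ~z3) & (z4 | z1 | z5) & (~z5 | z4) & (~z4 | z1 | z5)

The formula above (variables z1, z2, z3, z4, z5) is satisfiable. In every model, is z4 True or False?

True

Suppose z4 = 0.
Unit clause (z5) forces z5 = 1.
That conflicts with the unit clause (~z5).
So every satisfying assignment has z4 = True.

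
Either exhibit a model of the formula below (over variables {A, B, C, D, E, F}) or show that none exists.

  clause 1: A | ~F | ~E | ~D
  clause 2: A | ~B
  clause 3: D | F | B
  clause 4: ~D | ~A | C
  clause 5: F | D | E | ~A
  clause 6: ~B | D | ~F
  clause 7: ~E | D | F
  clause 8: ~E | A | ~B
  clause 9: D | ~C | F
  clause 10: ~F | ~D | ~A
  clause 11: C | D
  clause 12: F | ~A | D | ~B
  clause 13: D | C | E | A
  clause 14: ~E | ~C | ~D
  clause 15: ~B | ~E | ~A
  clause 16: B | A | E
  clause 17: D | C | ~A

Case A = 1:
Case D = 0:
Unit clause (C) forces C = 1.
Unit clause (F) forces F = 1.
Unit clause (~B) forces B = 0.
Every clause is now satisfied; E is unconstrained.

A ↦ 1, B ↦ 0, C ↦ 1, D ↦ 0, E ↦ 1, F ↦ 1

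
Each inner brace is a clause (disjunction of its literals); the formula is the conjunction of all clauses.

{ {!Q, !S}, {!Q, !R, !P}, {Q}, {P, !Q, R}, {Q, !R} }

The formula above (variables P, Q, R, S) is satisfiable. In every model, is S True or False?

False

Suppose S = true.
The clause (!Q) is unit, so Q = false.
That conflicts with the unit clause (Q).
So every satisfying assignment has S = False.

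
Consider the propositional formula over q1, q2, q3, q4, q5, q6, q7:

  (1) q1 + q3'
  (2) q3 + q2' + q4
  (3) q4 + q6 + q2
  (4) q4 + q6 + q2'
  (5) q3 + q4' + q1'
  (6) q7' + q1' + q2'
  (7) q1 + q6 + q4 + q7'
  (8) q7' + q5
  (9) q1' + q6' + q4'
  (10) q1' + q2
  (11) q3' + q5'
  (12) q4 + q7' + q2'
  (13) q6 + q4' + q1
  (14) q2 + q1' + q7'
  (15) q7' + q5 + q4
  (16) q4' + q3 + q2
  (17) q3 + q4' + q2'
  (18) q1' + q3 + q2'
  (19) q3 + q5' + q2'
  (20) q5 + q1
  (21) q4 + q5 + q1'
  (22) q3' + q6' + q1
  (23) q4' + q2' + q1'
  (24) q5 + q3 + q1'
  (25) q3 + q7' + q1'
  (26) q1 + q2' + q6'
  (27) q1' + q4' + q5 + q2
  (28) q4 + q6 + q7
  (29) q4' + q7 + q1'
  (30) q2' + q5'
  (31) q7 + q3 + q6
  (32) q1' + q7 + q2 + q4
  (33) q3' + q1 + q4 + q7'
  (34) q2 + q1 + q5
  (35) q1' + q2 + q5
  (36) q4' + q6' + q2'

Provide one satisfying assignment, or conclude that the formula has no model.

q1 ↦ 0; q2 ↦ 0; q3 ↦ 0; q4 ↦ 0; q5 ↦ 1; q6 ↦ 1; q7 ↦ 0

Branch on q1: set q1 = 0.
Unit clause (q3') forces q3 = 0.
Unit clause (q5) forces q5 = 1.
Unit clause (q2') forces q2 = 0.
Unit clause (q4') forces q4 = 0.
Unit clause (q6) forces q6 = 1.
No clause remains; q7 is free.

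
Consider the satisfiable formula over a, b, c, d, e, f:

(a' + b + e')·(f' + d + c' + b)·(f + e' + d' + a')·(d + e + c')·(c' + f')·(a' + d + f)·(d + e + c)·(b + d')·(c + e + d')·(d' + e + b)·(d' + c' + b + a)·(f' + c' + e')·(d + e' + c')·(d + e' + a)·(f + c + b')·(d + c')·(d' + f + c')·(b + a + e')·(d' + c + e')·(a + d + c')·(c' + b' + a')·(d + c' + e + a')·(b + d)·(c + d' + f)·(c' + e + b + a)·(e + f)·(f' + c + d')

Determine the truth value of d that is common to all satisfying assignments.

Suppose d = 1.
Unit clause (b) forces b = 1.
Branch on c: set c = 0.
Unit clause (e) forces e = 1.
That conflicts with the unit clause (e').
That branch fails; take c = 1 instead.
Unit clause (f') forces f = 0.
That conflicts with the unit clause (f).
Neither c = 1 nor c = 0 works.
So every satisfying assignment has d = False.

False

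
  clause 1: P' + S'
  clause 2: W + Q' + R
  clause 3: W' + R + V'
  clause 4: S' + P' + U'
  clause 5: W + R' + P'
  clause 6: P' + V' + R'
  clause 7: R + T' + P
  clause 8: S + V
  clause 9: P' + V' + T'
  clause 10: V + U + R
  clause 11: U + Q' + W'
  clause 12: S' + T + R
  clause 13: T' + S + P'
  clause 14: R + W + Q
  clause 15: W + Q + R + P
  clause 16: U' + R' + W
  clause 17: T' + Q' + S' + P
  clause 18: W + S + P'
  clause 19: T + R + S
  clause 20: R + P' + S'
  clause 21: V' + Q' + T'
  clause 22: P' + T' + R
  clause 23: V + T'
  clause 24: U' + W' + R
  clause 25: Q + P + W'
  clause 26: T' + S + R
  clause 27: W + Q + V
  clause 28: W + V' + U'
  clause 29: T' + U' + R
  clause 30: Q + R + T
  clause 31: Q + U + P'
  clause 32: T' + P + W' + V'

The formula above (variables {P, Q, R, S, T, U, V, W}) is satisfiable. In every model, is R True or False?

Suppose R = 0.
Try P = 0.
From the singleton clause (T'), T = 0.
From the singleton clause (S'), S = 0.
But (S) is also a unit clause — contradiction.
Backtrack on P: now try P = 1.
From the singleton clause (S'), S = 0.
From the singleton clause (V), V = 1.
From the singleton clause (W'), W = 0.
But (W) is also a unit clause — contradiction.
Neither P = 1 nor P = 0 works.
So every satisfying assignment has R = True.

True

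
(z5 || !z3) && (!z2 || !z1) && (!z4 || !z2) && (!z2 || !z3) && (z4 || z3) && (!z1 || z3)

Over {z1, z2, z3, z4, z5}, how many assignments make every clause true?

6

There are 2^5 = 32 truth assignments over (z1, z2, z3, z4, z5).
Split on z2. With z2 = true, the clauses containing z2 are satisfied and !z2 drops from the rest; 0 of the 2^4 = 16 assignments to the other variables satisfy what remains.
With z2 = false, by the same count on the reduced clause set, 6 assignments work.
(One model: z1=F, z2=F, z3=F, z4=T, z5=F.)
Total: 0 + 6 = 6.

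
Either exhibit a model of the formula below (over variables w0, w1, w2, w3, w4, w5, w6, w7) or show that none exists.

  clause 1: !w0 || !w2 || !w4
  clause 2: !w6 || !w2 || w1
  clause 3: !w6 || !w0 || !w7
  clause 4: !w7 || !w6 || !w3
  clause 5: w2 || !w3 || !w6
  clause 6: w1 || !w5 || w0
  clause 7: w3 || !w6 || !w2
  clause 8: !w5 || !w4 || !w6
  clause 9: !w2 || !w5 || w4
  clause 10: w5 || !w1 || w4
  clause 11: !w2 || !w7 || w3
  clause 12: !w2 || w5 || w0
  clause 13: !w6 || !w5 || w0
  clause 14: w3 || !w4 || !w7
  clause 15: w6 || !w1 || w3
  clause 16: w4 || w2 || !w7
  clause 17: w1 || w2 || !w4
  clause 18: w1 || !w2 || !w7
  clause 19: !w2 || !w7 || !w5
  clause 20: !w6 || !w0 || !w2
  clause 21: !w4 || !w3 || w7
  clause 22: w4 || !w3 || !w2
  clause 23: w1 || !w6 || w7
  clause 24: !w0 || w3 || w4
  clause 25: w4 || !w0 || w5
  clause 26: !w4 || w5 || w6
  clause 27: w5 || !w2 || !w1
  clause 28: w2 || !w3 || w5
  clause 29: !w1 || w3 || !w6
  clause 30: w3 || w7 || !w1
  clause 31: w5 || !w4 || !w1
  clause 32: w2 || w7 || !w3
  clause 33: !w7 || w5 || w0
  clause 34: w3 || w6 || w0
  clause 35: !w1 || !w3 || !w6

Try w0 = true.
Try w2 = false.
Try w6 = false.
Try w1 = true.
Unit clause (w3) forces w3 = true.
Unit clause (w5) forces w5 = true.
Unit clause (w7) forces w7 = true.
Unit clause (w4) forces w4 = true.
Every clause now holds.

w0=true,  w1=true,  w2=false,  w3=true,  w4=true,  w5=true,  w6=false,  w7=true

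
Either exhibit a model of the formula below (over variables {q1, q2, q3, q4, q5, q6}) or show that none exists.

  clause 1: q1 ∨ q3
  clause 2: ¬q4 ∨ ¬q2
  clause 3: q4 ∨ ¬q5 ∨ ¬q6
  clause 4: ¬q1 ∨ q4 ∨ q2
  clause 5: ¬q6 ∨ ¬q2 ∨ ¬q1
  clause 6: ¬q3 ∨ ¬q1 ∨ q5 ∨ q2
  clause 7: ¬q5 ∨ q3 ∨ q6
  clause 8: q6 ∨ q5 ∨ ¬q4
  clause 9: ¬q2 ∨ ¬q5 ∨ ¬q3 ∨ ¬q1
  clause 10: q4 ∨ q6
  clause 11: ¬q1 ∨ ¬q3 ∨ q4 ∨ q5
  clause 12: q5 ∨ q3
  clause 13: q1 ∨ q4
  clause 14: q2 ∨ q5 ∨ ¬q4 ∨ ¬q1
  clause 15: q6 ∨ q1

Try q1 = False.
From the singleton clause (q3), q3 = True.
From the singleton clause (q4), q4 = True.
From the singleton clause (¬q2), q2 = False.
From the singleton clause (q6), q6 = True.
All clauses hold; q5 can take either value.

q1 ↦ False, q2 ↦ False, q3 ↦ True, q4 ↦ True, q5 ↦ True, q6 ↦ True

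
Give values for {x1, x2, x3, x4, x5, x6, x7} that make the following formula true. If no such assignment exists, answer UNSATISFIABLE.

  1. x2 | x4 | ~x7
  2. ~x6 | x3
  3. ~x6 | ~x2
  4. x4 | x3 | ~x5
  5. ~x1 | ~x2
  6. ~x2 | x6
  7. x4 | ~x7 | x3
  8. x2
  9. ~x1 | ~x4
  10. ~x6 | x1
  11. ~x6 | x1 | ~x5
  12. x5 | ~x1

UNSATISFIABLE

From the singleton clause (x2), x2 = 1.
From the singleton clause (~x6), x6 = 0.
Now (x6) is unsatisfied and unit — conflict.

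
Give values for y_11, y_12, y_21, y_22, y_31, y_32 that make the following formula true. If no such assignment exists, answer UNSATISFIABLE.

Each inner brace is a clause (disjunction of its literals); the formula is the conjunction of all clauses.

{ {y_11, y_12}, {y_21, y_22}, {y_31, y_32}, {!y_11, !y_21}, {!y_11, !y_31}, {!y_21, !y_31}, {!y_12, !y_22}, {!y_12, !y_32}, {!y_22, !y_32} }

Branch on y_11: set y_11 = true.
From the singleton clause (!y_21), y_21 = false.
From the singleton clause (y_22), y_22 = true.
From the singleton clause (!y_31), y_31 = false.
From the singleton clause (y_32), y_32 = true.
That conflicts with the unit clause (!y_32).
Backtrack on y_11: now try y_11 = false.
From the singleton clause (y_12), y_12 = true.
From the singleton clause (!y_22), y_22 = false.
From the singleton clause (y_21), y_21 = true.
From the singleton clause (!y_31), y_31 = false.
From the singleton clause (y_32), y_32 = true.
That conflicts with the unit clause (!y_32).
Either choice for y_11 ends in contradiction.

UNSATISFIABLE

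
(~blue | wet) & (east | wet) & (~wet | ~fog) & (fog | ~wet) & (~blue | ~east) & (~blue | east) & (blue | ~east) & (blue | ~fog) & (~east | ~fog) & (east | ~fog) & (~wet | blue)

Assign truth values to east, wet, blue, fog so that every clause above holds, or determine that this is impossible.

Try blue = 0.
The clause (~east) is unit, so east = 0.
The clause (wet) is unit, so wet = 1.
But (~wet) is also a unit clause — contradiction.
Backtrack on blue: now try blue = 1.
The clause (wet) is unit, so wet = 1.
The clause (~fog) is unit, so fog = 0.
But (fog) is also a unit clause — contradiction.
Either choice for blue ends in contradiction.

UNSATISFIABLE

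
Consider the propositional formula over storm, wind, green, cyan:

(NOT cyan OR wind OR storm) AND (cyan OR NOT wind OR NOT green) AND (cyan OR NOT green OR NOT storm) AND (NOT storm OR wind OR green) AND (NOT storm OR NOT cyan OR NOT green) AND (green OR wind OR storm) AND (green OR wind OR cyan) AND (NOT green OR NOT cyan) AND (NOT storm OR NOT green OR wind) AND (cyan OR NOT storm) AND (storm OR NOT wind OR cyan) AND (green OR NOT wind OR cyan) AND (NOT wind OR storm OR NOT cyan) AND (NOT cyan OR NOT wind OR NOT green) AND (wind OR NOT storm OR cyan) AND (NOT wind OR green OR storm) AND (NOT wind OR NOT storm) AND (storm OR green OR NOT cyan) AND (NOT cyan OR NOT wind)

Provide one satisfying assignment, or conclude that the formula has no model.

storm: false,  wind: false,  green: true,  cyan: false

Case green = true:
The clause (NOT cyan) is unit, so cyan = false.
The clause (NOT wind) is unit, so wind = false.
The clause (NOT storm) is unit, so storm = false.
This assignment satisfies each clause.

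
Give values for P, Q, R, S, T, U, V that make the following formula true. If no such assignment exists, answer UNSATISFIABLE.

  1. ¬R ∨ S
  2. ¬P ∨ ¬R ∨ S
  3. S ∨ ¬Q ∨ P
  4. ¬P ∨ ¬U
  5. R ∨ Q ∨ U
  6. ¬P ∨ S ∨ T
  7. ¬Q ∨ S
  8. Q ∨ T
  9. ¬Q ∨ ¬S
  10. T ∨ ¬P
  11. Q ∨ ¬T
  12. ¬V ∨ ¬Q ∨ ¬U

Branch on R: set R = False.
Branch on P: set P = False.
Branch on S: set S = True.
Unit clause (¬Q) forces Q = False.
Unit clause (U) forces U = True.
Unit clause (T) forces T = True.
But (¬T) is also a unit clause — contradiction.
So S must be the other value — set S = False.
Unit clause (¬Q) forces Q = False.
Unit clause (U) forces U = True.
Unit clause (T) forces T = True.
But (¬T) is also a unit clause — contradiction.
Both values of S lead to a conflict.
So P must be the other value — set P = True.
Unit clause (¬U) forces U = False.
Unit clause (Q) forces Q = True.
Unit clause (S) forces S = True.
But (¬S) is also a unit clause — contradiction.
Both values of P lead to a conflict.
So R must be the other value — set R = True.
Unit clause (S) forces S = True.
Unit clause (¬Q) forces Q = False.
Unit clause (T) forces T = True.
But (¬T) is also a unit clause — contradiction.
Both values of R lead to a conflict.

UNSATISFIABLE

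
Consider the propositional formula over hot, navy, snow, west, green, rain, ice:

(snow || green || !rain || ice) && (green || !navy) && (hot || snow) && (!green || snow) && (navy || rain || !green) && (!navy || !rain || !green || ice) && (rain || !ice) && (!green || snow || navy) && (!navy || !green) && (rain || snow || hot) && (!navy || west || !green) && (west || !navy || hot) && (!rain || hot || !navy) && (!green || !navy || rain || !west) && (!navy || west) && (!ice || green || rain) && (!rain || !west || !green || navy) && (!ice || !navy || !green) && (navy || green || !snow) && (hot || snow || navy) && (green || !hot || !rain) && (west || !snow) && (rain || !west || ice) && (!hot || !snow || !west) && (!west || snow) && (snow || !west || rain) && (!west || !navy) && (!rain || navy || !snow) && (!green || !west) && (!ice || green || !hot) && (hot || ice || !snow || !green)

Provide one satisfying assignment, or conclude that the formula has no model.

hot ↦ true, navy ↦ false, snow ↦ false, west ↦ false, green ↦ false, rain ↦ false, ice ↦ false

Suppose green = false.
From the singleton clause (!navy), navy = false.
From the singleton clause (!snow), snow = false.
From the singleton clause (hot), hot = true.
From the singleton clause (!rain), rain = false.
From the singleton clause (!ice), ice = false.
From the singleton clause (!west), west = false.
All clauses are satisfied.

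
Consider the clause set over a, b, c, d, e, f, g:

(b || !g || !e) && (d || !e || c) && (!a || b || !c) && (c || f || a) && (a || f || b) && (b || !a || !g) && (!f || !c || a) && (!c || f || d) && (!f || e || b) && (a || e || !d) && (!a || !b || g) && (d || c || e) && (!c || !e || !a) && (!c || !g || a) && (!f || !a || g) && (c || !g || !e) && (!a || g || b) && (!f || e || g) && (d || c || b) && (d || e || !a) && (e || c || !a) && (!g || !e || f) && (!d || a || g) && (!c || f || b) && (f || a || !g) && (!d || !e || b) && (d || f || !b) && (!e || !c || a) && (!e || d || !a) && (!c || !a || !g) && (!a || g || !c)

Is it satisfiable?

Suppose b = true.
Suppose a = false.
Suppose c = true.
Unit clause (!f) forces f = false.
Unit clause (d) forces d = true.
Unit clause (e) forces e = true.
Now (!e) is unsatisfied and unit — conflict.
That branch fails; take c = false instead.
Unit clause (f) forces f = true.
Suppose d = true.
Unit clause (e) forces e = true.
Unit clause (!g) forces g = false.
Now (g) is unsatisfied and unit — conflict.
That branch fails; take d = false instead.
Unit clause (!e) forces e = false.
Now (e) is unsatisfied and unit — conflict.
Both values of d lead to a conflict.
Both values of c lead to a conflict.
That branch fails; take a = true instead.
Unit clause (g) forces g = true.
Unit clause (!c) forces c = false.
Unit clause (!e) forces e = false.
Now (e) is unsatisfied and unit — conflict.
Both values of a lead to a conflict.
That branch fails; take b = false instead.
Suppose g = false.
Unit clause (!a) forces a = false.
Unit clause (f) forces f = true.
Unit clause (!c) forces c = false.
Unit clause (e) forces e = true.
Unit clause (d) forces d = true.
Now (!d) is unsatisfied and unit — conflict.
That branch fails; take g = true instead.
Unit clause (!e) forces e = false.
Unit clause (!a) forces a = false.
Unit clause (f) forces f = true.
Now (!f) is unsatisfied and unit — conflict.
Both values of g lead to a conflict.
Both values of b lead to a conflict.
No assignment satisfies every clause.

Unsatisfiable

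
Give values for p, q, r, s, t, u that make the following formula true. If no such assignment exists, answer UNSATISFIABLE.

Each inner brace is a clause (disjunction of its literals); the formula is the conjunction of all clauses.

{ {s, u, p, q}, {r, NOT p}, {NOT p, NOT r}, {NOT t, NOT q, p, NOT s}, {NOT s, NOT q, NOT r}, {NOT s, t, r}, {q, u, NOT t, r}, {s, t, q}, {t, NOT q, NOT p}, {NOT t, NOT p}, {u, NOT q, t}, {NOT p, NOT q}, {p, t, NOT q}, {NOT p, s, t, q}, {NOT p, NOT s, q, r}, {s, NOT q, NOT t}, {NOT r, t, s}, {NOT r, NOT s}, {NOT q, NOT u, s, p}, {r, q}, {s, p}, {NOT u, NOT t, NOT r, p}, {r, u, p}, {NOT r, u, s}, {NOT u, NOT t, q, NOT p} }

Branch on r: set r = true.
The clause (NOT p) is unit, so p = false.
The clause (NOT s) is unit, so s = false.
Now (s) is unsatisfied and unit — conflict.
So r must be the other value — set r = false.
The clause (NOT p) is unit, so p = false.
The clause (q) is unit, so q = true.
The clause (t) is unit, so t = true.
The clause (NOT s) is unit, so s = false.
Now (s) is unsatisfied and unit — conflict.
Either choice for r ends in contradiction.

UNSATISFIABLE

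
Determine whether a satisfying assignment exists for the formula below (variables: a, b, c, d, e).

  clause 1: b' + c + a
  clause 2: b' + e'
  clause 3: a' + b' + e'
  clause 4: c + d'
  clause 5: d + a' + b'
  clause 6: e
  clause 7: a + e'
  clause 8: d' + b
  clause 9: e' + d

No

(e) alone gives e = 1.
(b') alone gives b = 0.
(a) alone gives a = 1.
(d') alone gives d = 0.
But (d) is also a unit clause — contradiction.
No assignment satisfies every clause.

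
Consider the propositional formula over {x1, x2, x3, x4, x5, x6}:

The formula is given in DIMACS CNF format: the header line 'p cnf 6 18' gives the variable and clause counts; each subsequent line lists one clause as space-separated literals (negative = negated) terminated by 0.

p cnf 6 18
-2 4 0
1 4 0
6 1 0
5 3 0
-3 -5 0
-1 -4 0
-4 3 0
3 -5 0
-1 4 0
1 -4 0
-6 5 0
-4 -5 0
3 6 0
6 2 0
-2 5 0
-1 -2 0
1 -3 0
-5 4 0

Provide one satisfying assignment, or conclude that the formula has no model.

Branch on x2: set x2 = False.
The clause (x6) is unit, so x6 = True.
The clause (x5) is unit, so x5 = True.
The clause (¬x3) is unit, so x3 = False.
Now (x3) is unsatisfied and unit — conflict.
Backtrack on x2: now try x2 = True.
The clause (x4) is unit, so x4 = True.
The clause (¬x1) is unit, so x1 = False.
Now (x1) is unsatisfied and unit — conflict.
Either choice for x2 ends in contradiction.

UNSATISFIABLE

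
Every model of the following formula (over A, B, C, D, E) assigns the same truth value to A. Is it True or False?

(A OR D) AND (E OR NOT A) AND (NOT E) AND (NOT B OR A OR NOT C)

False

Suppose A = true.
(E) alone gives E = true.
Now (NOT E) is unsatisfied and unit — conflict.
So every satisfying assignment has A = False.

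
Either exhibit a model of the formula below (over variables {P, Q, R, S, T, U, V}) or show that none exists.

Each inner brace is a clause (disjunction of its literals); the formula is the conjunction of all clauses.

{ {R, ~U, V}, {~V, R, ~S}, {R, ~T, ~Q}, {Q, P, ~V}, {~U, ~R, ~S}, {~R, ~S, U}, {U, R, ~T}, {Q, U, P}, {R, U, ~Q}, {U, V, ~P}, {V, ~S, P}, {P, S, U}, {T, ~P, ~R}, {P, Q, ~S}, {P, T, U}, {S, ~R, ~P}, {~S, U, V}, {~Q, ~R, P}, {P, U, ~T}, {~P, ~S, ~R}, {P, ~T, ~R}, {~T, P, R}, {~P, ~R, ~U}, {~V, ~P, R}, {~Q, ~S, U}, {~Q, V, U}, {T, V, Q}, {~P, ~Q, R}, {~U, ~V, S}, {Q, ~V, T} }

Case R = 1:
Case U = 0:
Unit clause (~S) forces S = 0.
Unit clause (P) forces P = 1.
That conflicts with the unit clause (~P).
That branch fails; take U = 1 instead.
Unit clause (~S) forces S = 0.
Unit clause (~P) forces P = 0.
Unit clause (~Q) forces Q = 0.
Unit clause (~V) forces V = 0.
Unit clause (~T) forces T = 0.
That conflicts with the unit clause (T).
Neither U = 1 nor U = 0 works.
That branch fails; take R = 0 instead.
Case U = 0:
Unit clause (~T) forces T = 0.
Unit clause (~Q) forces Q = 0.
Unit clause (P) forces P = 1.
Unit clause (V) forces V = 1.
That conflicts with the unit clause (~V).
That branch fails; take U = 1 instead.
Unit clause (V) forces V = 1.
Unit clause (~S) forces S = 0.
That conflicts with the unit clause (S).
Neither U = 1 nor U = 0 works.
Neither R = 1 nor R = 0 works.

UNSATISFIABLE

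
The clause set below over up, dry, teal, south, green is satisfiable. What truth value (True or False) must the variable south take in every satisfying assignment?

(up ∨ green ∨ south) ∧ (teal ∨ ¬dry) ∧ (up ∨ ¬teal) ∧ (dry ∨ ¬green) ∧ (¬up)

True

Suppose south = False.
Unit clause (¬up) forces up = False.
Unit clause (green) forces green = True.
Unit clause (¬teal) forces teal = False.
Unit clause (¬dry) forces dry = False.
That conflicts with the unit clause (dry).
So every satisfying assignment has south = True.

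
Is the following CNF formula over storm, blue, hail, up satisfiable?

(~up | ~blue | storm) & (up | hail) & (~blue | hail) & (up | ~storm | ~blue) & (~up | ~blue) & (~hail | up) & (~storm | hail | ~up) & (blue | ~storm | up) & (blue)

No

The clause (blue) is unit, so blue = 1.
The clause (hail) is unit, so hail = 1.
The clause (~up) is unit, so up = 0.
But (up) is also a unit clause — contradiction.
No assignment satisfies every clause.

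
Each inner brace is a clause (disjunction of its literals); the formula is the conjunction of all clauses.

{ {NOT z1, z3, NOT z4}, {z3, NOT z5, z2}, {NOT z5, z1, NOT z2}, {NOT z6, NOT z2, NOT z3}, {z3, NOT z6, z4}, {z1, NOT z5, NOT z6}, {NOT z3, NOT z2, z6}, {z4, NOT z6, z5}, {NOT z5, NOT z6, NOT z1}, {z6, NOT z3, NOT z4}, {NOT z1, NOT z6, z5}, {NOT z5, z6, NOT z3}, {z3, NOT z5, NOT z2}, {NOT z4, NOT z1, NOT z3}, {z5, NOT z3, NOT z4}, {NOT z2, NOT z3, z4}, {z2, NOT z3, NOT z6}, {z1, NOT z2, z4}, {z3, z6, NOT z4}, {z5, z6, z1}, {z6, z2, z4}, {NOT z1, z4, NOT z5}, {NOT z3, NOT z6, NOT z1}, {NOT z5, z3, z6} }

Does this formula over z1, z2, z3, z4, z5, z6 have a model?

Suppose z1 = false.
Suppose z5 = false.
Unit clause (z6) forces z6 = true.
Unit clause (z4) forces z4 = true.
Unit clause (NOT z3) forces z3 = false.
No clause remains; z2 is free.
A satisfying assignment: z1 ↦ false, z2 ↦ false, z3 ↦ false, z4 ↦ true, z5 ↦ false, z6 ↦ true.

Satisfiable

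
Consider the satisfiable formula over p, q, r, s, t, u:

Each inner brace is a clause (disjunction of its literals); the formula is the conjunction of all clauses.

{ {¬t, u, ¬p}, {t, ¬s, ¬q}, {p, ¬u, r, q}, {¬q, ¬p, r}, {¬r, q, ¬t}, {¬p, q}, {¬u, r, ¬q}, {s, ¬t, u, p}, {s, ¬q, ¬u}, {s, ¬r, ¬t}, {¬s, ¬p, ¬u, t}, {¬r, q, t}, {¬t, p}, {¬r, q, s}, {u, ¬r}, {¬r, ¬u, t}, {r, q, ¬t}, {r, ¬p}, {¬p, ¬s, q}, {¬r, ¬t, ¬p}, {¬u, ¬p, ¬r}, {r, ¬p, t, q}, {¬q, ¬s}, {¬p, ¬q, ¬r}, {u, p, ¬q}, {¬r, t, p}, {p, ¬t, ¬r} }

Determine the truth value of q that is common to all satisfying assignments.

False

Suppose q = True.
From the singleton clause (¬s), s = False.
From the singleton clause (¬u), u = False.
From the singleton clause (¬r), r = False.
From the singleton clause (¬p), p = False.
But (p) is also a unit clause — contradiction.
So every satisfying assignment has q = False.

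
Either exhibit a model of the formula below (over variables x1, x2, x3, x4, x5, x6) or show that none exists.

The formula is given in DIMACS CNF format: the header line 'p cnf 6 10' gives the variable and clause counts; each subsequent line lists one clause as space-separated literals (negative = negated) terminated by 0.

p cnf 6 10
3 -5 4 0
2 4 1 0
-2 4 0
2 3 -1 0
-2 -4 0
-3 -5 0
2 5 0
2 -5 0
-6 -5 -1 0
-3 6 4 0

UNSATISFIABLE

Suppose x2 = False.
(x5) alone gives x5 = True.
But (¬x5) is also a unit clause — contradiction.
Undo x2 and try x2 = True.
(x4) alone gives x4 = True.
But (¬x4) is also a unit clause — contradiction.
Either choice for x2 ends in contradiction.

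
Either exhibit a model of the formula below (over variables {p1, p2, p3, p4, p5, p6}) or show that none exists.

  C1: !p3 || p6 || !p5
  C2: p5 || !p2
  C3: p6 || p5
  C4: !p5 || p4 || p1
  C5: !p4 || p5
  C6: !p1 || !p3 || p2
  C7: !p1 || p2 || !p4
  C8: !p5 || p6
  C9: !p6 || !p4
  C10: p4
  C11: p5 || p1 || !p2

UNSATISFIABLE

The clause (p4) is unit, so p4 = true.
The clause (p5) is unit, so p5 = true.
The clause (p6) is unit, so p6 = true.
But (!p6) is also a unit clause — contradiction.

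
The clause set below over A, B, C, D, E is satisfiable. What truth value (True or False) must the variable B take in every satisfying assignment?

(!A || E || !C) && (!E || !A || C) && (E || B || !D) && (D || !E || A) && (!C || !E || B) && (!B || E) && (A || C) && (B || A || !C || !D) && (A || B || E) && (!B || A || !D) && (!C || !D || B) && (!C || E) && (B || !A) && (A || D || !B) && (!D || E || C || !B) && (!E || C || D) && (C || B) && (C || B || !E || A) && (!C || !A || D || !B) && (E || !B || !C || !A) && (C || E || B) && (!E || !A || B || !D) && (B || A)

True

Suppose B = false.
The clause (!A) is unit, so A = false.
But (A) is also a unit clause — contradiction.
So every satisfying assignment has B = True.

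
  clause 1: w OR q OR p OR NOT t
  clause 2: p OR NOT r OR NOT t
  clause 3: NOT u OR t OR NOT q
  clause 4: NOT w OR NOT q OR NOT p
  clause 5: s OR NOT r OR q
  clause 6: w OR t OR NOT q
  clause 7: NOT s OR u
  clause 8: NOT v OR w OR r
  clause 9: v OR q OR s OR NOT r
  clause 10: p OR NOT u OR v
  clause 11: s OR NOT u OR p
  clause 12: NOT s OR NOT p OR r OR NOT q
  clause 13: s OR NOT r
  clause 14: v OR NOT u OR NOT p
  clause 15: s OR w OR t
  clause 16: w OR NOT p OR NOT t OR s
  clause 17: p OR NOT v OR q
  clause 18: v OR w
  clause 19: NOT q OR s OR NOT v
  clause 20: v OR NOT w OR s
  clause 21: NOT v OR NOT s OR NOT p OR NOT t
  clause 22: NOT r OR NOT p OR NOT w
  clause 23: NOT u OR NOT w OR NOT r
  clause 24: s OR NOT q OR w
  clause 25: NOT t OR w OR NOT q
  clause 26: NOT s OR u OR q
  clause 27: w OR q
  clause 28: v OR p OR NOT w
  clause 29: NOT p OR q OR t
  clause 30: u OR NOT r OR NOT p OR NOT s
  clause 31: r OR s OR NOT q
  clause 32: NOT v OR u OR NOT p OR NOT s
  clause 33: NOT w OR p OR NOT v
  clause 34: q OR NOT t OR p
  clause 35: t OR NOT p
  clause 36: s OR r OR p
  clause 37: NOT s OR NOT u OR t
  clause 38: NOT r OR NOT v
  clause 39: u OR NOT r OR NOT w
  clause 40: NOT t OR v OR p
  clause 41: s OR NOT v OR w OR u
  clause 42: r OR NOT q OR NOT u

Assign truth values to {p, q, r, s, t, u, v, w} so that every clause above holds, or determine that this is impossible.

Try s = false.
Unit clause (NOT r) forces r = false.
Unit clause (NOT q) forces q = false.
Unit clause (w) forces w = true.
Unit clause (v) forces v = true.
Unit clause (p) forces p = true.
Unit clause (t) forces t = true.
All clauses hold; u can take either value.

p ↦ true, q ↦ false, r ↦ false, s ↦ false, t ↦ true, u ↦ false, v ↦ true, w ↦ true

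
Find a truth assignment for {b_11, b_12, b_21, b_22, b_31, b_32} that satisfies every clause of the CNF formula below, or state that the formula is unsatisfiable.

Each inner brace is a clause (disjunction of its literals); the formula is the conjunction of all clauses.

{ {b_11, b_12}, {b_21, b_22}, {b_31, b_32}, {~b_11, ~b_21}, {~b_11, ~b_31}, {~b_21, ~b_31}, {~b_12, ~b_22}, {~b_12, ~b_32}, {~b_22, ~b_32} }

Suppose b_11 = 1.
Unit clause (~b_21) forces b_21 = 0.
Unit clause (b_22) forces b_22 = 1.
Unit clause (~b_31) forces b_31 = 0.
Unit clause (b_32) forces b_32 = 1.
Now (~b_32) is unsatisfied and unit — conflict.
Undo b_11 and try b_11 = 0.
Unit clause (b_12) forces b_12 = 1.
Unit clause (~b_22) forces b_22 = 0.
Unit clause (b_21) forces b_21 = 1.
Unit clause (~b_31) forces b_31 = 0.
Unit clause (b_32) forces b_32 = 1.
Now (~b_32) is unsatisfied and unit — conflict.
Either choice for b_11 ends in contradiction.

UNSATISFIABLE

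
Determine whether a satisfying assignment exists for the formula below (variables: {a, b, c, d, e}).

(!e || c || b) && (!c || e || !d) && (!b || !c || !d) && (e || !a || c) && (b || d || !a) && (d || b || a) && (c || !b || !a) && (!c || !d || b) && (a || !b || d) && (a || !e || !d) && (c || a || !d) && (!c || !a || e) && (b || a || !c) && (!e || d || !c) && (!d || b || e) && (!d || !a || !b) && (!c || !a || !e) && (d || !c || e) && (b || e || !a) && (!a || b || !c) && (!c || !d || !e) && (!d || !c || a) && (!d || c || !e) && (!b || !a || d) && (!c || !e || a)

Branch on e: set e = false.
Branch on c: set c = false.
(!a) alone gives a = false.
(!d) alone gives d = false.
(b) alone gives b = true.
Now (!b) is unsatisfied and unit — conflict.
That branch fails; take c = true instead.
(!d) alone gives d = false.
Now (d) is unsatisfied and unit — conflict.
Both values of c lead to a conflict.
That branch fails; take e = true instead.
Branch on c: set c = true.
(d) alone gives d = true.
Now (!d) is unsatisfied and unit — conflict.
That branch fails; take c = false instead.
(b) alone gives b = true.
(!a) alone gives a = false.
(d) alone gives d = true.
Now (!d) is unsatisfied and unit — conflict.
Both values of c lead to a conflict.
Both values of e lead to a conflict.
No assignment satisfies every clause.

No, unsatisfiable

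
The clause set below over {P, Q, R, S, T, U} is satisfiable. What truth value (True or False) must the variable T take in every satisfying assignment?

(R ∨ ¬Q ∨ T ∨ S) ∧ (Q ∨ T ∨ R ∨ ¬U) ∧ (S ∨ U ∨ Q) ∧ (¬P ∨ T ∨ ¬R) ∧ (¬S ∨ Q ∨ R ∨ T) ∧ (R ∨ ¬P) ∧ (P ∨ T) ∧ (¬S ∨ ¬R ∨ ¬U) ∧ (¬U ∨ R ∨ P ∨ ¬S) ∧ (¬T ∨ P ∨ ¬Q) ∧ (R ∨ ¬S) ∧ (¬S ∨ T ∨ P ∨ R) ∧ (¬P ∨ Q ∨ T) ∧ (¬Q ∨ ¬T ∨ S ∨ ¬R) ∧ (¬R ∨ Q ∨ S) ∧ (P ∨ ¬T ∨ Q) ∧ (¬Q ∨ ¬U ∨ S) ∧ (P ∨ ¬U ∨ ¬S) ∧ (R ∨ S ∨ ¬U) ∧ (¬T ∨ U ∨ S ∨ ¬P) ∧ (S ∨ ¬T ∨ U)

Suppose T = False.
The clause (P) is unit, so P = True.
The clause (¬R) is unit, so R = False.
But (R) is also a unit clause — contradiction.
So every satisfying assignment has T = True.

True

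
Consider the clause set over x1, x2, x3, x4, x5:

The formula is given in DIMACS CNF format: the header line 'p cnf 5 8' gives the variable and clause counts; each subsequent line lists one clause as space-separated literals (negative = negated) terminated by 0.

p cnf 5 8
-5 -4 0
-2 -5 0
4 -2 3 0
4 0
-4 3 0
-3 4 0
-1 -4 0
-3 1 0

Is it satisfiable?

No

Unit clause (x4) forces x4 = True.
Unit clause (¬x5) forces x5 = False.
Unit clause (x3) forces x3 = True.
Unit clause (¬x1) forces x1 = False.
But (x1) is also a unit clause — contradiction.
No assignment satisfies every clause.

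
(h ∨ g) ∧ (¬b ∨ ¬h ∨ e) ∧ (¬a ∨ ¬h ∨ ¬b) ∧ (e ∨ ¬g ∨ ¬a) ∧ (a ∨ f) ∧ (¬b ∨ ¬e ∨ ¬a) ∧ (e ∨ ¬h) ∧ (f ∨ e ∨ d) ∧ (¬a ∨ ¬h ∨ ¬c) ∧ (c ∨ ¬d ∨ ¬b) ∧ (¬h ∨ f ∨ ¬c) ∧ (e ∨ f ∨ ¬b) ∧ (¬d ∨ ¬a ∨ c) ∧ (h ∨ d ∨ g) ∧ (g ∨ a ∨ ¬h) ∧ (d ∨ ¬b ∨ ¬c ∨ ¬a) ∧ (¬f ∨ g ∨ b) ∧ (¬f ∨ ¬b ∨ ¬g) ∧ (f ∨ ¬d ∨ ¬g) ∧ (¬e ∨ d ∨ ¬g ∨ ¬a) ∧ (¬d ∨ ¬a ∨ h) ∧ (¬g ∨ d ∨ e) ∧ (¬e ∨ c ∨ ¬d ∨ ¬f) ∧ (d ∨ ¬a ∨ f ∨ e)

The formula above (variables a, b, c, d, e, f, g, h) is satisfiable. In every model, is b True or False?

False

Suppose b = True.
Try h = True.
The clause (e) is unit, so e = True.
The clause (¬a) is unit, so a = False.
The clause (f) is unit, so f = True.
The clause (g) is unit, so g = True.
Now (¬g) is unsatisfied and unit — conflict.
So h must be the other value — set h = False.
The clause (g) is unit, so g = True.
The clause (¬f) is unit, so f = False.
The clause (a) is unit, so a = True.
The clause (e) is unit, so e = True.
Now (¬e) is unsatisfied and unit — conflict.
Both values of h lead to a conflict.
So every satisfying assignment has b = False.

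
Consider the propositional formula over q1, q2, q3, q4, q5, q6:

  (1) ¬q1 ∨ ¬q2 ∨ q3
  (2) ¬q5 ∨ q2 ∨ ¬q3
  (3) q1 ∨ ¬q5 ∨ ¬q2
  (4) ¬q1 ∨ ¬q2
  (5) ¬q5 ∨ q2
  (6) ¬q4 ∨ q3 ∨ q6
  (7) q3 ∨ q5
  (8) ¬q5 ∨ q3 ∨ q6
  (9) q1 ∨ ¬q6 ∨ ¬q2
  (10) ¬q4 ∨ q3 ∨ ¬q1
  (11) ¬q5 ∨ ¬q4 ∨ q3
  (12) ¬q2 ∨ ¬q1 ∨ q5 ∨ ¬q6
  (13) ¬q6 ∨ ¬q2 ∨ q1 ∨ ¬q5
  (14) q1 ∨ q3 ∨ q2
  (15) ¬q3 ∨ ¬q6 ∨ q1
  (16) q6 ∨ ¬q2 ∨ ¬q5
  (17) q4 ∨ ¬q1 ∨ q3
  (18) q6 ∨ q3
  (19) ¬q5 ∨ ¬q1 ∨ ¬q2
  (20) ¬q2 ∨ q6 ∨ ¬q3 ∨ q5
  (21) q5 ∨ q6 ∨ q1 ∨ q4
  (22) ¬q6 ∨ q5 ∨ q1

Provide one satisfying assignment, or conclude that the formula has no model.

q1 ↦ True, q2 ↦ False, q3 ↦ True, q4 ↦ True, q5 ↦ False, q6 ↦ False

Branch on q1: set q1 = True.
The clause (¬q2) is unit, so q2 = False.
The clause (¬q5) is unit, so q5 = False.
The clause (q3) is unit, so q3 = True.
Every clause is now satisfied; q4, q6 are unconstrained.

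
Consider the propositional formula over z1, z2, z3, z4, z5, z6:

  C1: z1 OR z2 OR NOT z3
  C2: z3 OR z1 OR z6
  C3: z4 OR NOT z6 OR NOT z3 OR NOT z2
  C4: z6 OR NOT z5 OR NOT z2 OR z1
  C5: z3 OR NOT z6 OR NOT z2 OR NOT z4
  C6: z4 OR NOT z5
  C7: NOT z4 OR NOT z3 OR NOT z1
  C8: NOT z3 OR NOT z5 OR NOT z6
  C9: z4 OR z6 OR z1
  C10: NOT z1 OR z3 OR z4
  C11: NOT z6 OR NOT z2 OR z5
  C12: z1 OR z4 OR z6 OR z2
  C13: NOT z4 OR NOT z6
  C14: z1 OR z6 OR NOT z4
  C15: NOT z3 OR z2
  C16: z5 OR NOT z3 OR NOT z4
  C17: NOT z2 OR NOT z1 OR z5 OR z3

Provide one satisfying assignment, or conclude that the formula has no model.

z1 ↦ true,  z2 ↦ true,  z3 ↦ false,  z4 ↦ true,  z5 ↦ true,  z6 ↦ false

Suppose z4 = true.
Unit clause (NOT z6) forces z6 = false.
Unit clause (z1) forces z1 = true.
Unit clause (NOT z3) forces z3 = false.
Suppose z2 = true.
Unit clause (z5) forces z5 = true.
All clauses are satisfied.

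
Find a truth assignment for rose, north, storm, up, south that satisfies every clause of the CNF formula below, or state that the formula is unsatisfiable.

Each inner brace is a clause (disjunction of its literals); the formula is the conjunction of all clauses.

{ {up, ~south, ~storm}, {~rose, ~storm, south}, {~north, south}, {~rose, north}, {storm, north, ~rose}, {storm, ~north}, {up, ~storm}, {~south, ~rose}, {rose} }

UNSATISFIABLE

From the singleton clause (rose), rose = 1.
From the singleton clause (north), north = 1.
From the singleton clause (south), south = 1.
But (~south) is also a unit clause — contradiction.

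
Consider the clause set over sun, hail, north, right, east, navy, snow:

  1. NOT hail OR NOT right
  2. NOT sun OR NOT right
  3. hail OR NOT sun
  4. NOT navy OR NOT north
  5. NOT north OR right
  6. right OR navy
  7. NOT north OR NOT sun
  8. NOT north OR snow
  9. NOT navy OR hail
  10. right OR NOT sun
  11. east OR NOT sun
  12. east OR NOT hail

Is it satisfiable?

Try hail = false.
The clause (NOT sun) is unit, so sun = false.
The clause (NOT navy) is unit, so navy = false.
The clause (right) is unit, so right = true.
Try north = false.
No clause remains; east, snow are free.
A satisfying assignment: sun: false; hail: false; north: false; right: true; east: true; navy: false; snow: true.

Yes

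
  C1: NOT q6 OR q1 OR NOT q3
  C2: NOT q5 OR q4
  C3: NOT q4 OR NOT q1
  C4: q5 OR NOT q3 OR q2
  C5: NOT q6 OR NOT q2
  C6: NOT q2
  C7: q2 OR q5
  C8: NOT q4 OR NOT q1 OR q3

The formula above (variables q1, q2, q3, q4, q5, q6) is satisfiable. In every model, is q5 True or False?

True

Suppose q5 = false.
From the singleton clause (NOT q2), q2 = false.
That conflicts with the unit clause (q2).
So every satisfying assignment has q5 = True.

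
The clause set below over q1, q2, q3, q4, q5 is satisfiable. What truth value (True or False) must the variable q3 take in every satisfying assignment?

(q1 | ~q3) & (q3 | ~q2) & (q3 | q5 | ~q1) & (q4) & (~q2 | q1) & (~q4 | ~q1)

False

Suppose q3 = 1.
The clause (q1) is unit, so q1 = 1.
The clause (q4) is unit, so q4 = 1.
But (~q4) is also a unit clause — contradiction.
So every satisfying assignment has q3 = False.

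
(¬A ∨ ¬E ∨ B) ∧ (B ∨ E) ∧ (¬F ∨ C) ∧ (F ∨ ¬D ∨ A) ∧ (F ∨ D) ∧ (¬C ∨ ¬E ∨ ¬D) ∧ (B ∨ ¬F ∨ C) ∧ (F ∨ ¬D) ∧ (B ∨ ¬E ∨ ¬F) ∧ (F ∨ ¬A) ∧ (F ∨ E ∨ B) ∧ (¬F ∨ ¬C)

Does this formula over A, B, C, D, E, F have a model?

Try B = True.
Try F = False.
The clause (D) is unit, so D = True.
That conflicts with the unit clause (¬D).
Undo F and try F = True.
The clause (C) is unit, so C = True.
That conflicts with the unit clause (¬C).
Both values of F lead to a conflict.
Undo B and try B = False.
The clause (E) is unit, so E = True.
The clause (¬A) is unit, so A = False.
The clause (¬F) is unit, so F = False.
The clause (¬D) is unit, so D = False.
That conflicts with the unit clause (D).
Both values of B lead to a conflict.
No assignment satisfies every clause.

No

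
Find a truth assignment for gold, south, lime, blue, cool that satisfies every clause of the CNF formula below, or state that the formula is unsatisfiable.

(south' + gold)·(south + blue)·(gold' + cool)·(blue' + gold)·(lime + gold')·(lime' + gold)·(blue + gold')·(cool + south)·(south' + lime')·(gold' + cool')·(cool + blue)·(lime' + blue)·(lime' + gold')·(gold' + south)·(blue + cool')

UNSATISFIABLE

Suppose south = 0.
From the singleton clause (blue), blue = 1.
From the singleton clause (gold), gold = 1.
That conflicts with the unit clause (gold').
That branch fails; take south = 1 instead.
From the singleton clause (gold), gold = 1.
From the singleton clause (cool), cool = 1.
That conflicts with the unit clause (cool').
Either choice for south ends in contradiction.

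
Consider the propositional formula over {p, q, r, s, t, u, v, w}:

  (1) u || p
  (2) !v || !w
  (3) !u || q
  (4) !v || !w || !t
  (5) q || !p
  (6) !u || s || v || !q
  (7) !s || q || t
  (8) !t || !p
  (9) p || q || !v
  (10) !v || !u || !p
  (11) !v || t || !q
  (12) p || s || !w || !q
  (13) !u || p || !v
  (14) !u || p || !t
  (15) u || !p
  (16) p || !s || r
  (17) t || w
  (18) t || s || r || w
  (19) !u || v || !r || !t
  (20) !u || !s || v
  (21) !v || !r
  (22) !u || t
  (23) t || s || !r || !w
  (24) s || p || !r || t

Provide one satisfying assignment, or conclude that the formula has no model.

UNSATISFIABLE

Try u = true.
The clause (q) is unit, so q = true.
The clause (t) is unit, so t = true.
The clause (!p) is unit, so p = false.
Now (p) is unsatisfied and unit — conflict.
That branch fails; take u = false instead.
The clause (p) is unit, so p = true.
Now (!p) is unsatisfied and unit — conflict.
Neither u = true nor u = false works.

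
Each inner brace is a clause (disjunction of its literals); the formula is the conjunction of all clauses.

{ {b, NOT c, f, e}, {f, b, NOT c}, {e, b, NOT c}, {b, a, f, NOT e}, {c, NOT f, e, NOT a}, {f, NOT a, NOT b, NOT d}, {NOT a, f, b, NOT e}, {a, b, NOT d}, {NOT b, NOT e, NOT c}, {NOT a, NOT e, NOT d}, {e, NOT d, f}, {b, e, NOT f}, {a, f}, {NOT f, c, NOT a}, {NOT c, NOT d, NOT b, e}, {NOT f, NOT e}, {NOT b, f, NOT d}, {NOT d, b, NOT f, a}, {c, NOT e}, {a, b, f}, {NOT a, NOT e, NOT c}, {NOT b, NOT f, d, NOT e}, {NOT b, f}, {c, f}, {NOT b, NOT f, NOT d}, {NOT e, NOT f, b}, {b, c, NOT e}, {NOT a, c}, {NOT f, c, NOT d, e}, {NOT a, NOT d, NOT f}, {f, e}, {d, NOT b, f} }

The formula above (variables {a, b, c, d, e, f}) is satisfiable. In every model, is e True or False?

Suppose e = true.
From the singleton clause (NOT f), f = false.
From the singleton clause (a), a = true.
From the singleton clause (b), b = true.
That conflicts with the unit clause (NOT b).
So every satisfying assignment has e = False.

False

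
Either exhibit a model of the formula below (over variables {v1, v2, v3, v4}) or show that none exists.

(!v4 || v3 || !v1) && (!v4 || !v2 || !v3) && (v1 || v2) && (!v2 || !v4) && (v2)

From the singleton clause (v2), v2 = true.
From the singleton clause (!v4), v4 = false.
Every clause is now satisfied; v1, v3 are unconstrained.

v1 ↦ false,  v2 ↦ true,  v3 ↦ false,  v4 ↦ false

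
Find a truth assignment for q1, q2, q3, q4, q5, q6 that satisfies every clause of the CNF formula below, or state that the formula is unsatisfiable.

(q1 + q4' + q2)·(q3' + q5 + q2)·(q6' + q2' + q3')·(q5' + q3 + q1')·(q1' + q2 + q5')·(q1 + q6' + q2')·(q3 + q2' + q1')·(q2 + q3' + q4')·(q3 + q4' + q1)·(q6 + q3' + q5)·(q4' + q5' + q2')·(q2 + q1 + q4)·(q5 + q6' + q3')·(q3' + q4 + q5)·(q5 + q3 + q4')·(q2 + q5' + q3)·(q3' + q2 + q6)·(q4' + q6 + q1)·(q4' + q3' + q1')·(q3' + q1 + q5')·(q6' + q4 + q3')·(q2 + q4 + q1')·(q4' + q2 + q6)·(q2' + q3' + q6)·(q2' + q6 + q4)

UNSATISFIABLE

Try q1 = 1.
Try q5 = 0.
Try q3 = 0.
Unit clause (q2') forces q2 = 0.
Unit clause (q4') forces q4 = 0.
But (q4) is also a unit clause — contradiction.
Undo q3 and try q3 = 1.
Unit clause (q2) forces q2 = 1.
Unit clause (q6') forces q6 = 0.
But (q6) is also a unit clause — contradiction.
Both values of q3 lead to a conflict.
Undo q5 and try q5 = 1.
Unit clause (q3) forces q3 = 1.
Unit clause (q2) forces q2 = 1.
Unit clause (q6') forces q6 = 0.
But (q6) is also a unit clause — contradiction.
Both values of q5 lead to a conflict.
Undo q1 and try q1 = 0.
Try q4 = 0.
Unit clause (q2) forces q2 = 1.
Unit clause (q6') forces q6 = 0.
But (q6) is also a unit clause — contradiction.
Undo q4 and try q4 = 1.
Unit clause (q2) forces q2 = 1.
Unit clause (q6') forces q6 = 0.
But (q6) is also a unit clause — contradiction.
Both values of q4 lead to a conflict.
Both values of q1 lead to a conflict.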